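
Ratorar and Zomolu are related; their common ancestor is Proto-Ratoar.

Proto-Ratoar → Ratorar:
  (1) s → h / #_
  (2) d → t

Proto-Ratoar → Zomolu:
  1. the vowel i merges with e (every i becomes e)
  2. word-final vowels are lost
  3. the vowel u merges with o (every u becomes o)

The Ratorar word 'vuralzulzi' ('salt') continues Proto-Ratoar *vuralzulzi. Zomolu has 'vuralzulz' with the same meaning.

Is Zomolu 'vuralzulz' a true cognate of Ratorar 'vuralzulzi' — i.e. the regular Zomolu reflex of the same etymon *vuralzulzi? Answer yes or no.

no

Derive the expected Zomolu reflex of *vuralzulzi:
Zomolu: start from *vuralzulzi.
  rule 1 (vowel merger): vuralzulzi → vuralzulze
  rule 2 (apocope): vuralzulze → vuralzulz
  rule 3 (vowel merger): vuralzulz → voralzolz
  ⇒ Zomolu voralzolz
The regular Zomolu reflex would be 'voralzolz', but the attested form is 'vuralzulz'. The correspondence is irregular, so they are not cognates (the Zomolu form has a different source).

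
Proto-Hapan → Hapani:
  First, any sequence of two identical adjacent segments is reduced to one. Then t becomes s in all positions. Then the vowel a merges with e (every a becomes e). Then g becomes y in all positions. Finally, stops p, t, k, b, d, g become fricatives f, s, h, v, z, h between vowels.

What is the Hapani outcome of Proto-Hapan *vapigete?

Hapani: *vapigete
  vapigete (rule 1 does not apply)
  vapigete → vapigese   [unconditioned shift]
  vapigese → vepigese   [vowel merger]
  vepigese → vepiyese   [unconditioned shift]
  vepiyese → vefiyese   [intervocalic lenition]
  giving Hapani vefiyese.

vefiyese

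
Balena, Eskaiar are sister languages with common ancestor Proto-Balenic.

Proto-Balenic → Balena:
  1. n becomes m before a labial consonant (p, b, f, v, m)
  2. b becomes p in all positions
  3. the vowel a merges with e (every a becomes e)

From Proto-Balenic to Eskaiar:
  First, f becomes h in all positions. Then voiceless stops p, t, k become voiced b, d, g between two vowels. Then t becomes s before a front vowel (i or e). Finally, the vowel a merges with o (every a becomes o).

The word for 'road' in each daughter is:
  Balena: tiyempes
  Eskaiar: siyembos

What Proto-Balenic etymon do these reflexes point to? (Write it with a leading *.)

*tiyembas

Position 1: Balena has t, Eskaiar has s. Balena preserves t here (none of its changes turn any other segment into t), so the proto-segment is *t.
Position 6: Balena has p, Eskaiar has b. Taking the neighbouring segments as reconstructed: Balena p could go back to *p or *b; Eskaiar b can only go back to *b — the one source consistent with every daughter is *b.
Verify the candidate proto-form against each daughter:
Balena: *tiyembas > tiyempas > tiyempes  (by unconditioned shift, vowel merger)
Eskaiar: start from *tiyembas.
  rule 1: no change — tiyembas
  rule 2: no change — tiyembas
  rule 3 (palatalisation): tiyembas → siyembas
  rule 4 (vowel merger): siyembas → siyembos
  ⇒ Eskaiar siyembos
No other proto-form is consistent with every reflex, so the reconstruction is *tiyembas.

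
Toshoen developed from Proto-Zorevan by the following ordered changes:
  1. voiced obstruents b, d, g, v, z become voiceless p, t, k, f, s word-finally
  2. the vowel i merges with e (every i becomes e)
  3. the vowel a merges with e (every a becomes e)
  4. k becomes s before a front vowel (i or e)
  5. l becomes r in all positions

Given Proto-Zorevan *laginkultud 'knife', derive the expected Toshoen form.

regenkurtut

Toshoen: *laginkultud > laginkultut > lagenkultut > legenkultut > regenkurtut  (by final devoicing, vowel merger, vowel merger, unconditioned shift)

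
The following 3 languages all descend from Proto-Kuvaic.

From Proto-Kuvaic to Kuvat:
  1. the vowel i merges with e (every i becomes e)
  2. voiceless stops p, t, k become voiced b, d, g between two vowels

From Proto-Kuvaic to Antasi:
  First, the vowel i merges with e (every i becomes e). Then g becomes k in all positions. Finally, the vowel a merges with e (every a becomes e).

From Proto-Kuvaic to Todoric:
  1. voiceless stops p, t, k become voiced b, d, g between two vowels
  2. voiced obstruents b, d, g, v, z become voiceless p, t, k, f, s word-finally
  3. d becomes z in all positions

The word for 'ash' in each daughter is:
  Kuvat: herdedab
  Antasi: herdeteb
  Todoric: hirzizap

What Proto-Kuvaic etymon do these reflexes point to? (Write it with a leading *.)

*hirditab

Position 7: Kuvat has a, Antasi has e, Todoric has a. Kuvat preserves a here (none of its changes turn any other segment into a), so the proto-segment is *a.
Position 6: Kuvat has d, Antasi has t, Todoric has z. Antasi preserves t here (none of its changes turn any other segment into t), so the proto-segment is *t.
Continuing position by position gives *hirditab; check it forward:
Kuvat: *hirditab > herdetab > herdedab  (by vowel merger, intervocalic voicing)
Antasi: *hirditab
  hirditab → herdetab   [vowel merger]
  herdetab (rule 2 does not apply)
  herdetab → herdeteb   [vowel merger]
  giving Antasi herdeteb.
Todoric: *hirditab
  hirditab → hirdidab   [intervocalic voicing]
  hirdidab → hirdidap   [final devoicing]
  hirdidap → hirzizap   [unconditioned shift]
  giving Todoric hirzizap.
*hirditab is the unique common source.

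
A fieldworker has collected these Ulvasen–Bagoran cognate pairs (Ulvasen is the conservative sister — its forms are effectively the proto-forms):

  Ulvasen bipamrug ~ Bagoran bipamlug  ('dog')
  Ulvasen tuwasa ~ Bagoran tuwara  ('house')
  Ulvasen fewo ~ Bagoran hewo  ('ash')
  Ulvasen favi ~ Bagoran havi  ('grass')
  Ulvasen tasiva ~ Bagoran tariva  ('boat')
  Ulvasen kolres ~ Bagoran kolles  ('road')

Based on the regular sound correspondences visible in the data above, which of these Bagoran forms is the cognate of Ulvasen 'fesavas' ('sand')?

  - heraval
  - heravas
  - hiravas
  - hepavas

fewo ~ hewo — Ulvasen f corresponds to Bagoran h word-initially before a front vowel.
tuwasa ~ tuwara — Ulvasen s corresponds to Bagoran r between vowels (before a back vowel).
Applying these to Ulvasen 'fesavas':
  fesavas → hesavas   (f→h word-initially before a front vowel)
  hesavas → heravas   (s→r between vowels (before a back vowel))
So the Bagoran cognate is 'heravas'.

heravas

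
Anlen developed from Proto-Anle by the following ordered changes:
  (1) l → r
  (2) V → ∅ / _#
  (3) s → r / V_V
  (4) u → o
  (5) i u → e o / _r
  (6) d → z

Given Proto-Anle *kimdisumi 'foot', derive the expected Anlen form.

kimzerom

Anlen: *kimdisumi
  kimdisumi (rule 1 does not apply)
  kimdisumi → kimdisum   [apocope]
  kimdisum → kimdirum   [rhotacism]
  kimdirum → kimdirom   [vowel merger]
  kimdirom → kimderom   [pre-rhotic lowering]
  kimderom → kimzerom   [unconditioned shift]
  giving Anlen kimzerom.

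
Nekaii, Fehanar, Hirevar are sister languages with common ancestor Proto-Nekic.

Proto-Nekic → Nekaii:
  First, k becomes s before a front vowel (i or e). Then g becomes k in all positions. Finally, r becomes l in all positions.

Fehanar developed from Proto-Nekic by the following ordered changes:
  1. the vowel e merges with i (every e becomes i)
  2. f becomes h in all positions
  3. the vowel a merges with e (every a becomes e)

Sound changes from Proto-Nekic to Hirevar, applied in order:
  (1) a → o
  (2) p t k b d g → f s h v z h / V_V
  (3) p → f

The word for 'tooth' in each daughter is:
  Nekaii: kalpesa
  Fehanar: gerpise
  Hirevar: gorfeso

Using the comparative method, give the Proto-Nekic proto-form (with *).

Position 5: Nekaii has e, Fehanar has i, Hirevar has e. Nekaii preserves e here (none of its changes turn any other segment into e), so the proto-segment is *e.
Position 3: Nekaii has l, Fehanar has r, Hirevar has r. Fehanar preserves r here (none of its changes turn any other segment into r), so the proto-segment is *r.
Verify the candidate proto-form against each daughter:
Nekaii: *garpesa
  garpesa (rule 1 does not apply)
  garpesa → karpesa   [unconditioned shift]
  karpesa → kalpesa   [unconditioned shift]
  giving Nekaii kalpesa.
Fehanar: *garpesa
  garpesa → garpisa   [vowel merger]
  garpisa (rule 2 does not apply)
  garpisa → gerpise   [vowel merger]
  giving Fehanar gerpise.
Hirevar: *garpesa
  garpesa → gorpeso   [vowel merger]
  gorpeso (rule 2 does not apply)
  gorpeso → gorfeso   [unconditioned shift]
  giving Hirevar gorfeso.
*garpesa is the unique common source.

*garpesa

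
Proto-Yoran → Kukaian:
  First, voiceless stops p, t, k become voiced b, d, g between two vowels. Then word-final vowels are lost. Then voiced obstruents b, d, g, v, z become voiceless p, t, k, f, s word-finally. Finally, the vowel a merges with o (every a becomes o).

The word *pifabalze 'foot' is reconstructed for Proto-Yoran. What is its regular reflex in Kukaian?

pifobols

Kukaian: *pifabalze > pifabalz > pifabals > pifobols  (by apocope, final devoicing, vowel merger)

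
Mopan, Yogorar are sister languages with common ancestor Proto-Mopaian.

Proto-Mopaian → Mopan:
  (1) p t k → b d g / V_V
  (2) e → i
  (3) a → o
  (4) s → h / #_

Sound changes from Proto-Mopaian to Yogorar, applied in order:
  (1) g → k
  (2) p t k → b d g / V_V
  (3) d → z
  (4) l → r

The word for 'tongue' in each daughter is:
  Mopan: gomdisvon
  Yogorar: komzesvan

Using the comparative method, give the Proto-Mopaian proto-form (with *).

Position 1: Mopan has g, Yogorar has k. Taking the neighbouring segments as reconstructed: Mopan g can only go back to *g; Yogorar k could go back to *k or *g — the one source consistent with every daughter is *g.
Position 4: Mopan has d, Yogorar has z. Taking the neighbouring segments as reconstructed: Mopan d can only go back to *d; Yogorar z could go back to *d or *z — the one source consistent with every daughter is *d.
Continuing position by position gives *gomdesvan; check it forward:
Mopan: *gomdesvan
  gomdesvan (rule 1 does not apply)
  gomdesvan → gomdisvan   [vowel merger]
  gomdisvan → gomdisvon   [vowel merger]
  gomdisvon (rule 4 does not apply)
  giving Mopan gomdisvon.
Yogorar: start from *gomdesvan.
  rule 1 (unconditioned shift): gomdesvan → komdesvan
  rule 2: no change — komdesvan
  rule 3 (unconditioned shift): komdesvan → komzesvan
  rule 4: no change — komzesvan
  ⇒ Yogorar komzesvan
*gomdesvan is the unique common source.

*gomdesvan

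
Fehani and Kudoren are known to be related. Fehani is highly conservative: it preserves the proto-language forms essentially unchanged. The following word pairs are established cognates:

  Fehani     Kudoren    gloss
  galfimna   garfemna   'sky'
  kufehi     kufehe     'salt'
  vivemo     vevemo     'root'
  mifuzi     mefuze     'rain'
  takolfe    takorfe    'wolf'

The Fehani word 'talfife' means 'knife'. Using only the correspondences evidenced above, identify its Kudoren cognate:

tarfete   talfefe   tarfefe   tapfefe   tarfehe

galfimna ~ garfemna, takolfe ~ takorfe — Fehani l corresponds to Kudoren r after a vowel, before a labial obstruent.
mifuzi ~ mefuze — Fehani i corresponds to Kudoren e after a consonant, before a labial obstruent.
Applying these to Fehani 'talfife':
  talfife → tarfife   (l→r after a vowel, before a labial obstruent)
  tarfife → tarfefe   (i→e after a consonant, before a labial obstruent)
So the Kudoren cognate is 'tarfefe'.

tarfefe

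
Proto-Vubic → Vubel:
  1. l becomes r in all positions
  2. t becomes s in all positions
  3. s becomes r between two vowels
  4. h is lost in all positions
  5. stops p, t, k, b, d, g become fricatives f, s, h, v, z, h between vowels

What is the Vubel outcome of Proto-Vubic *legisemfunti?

rehiremfunsi

Vubel: *legisemfunti
  legisemfunti → regisemfunti   [unconditioned shift]
  regisemfunti → regisemfunsi   [unconditioned shift]
  regisemfunsi → regiremfunsi   [rhotacism]
  regiremfunsi (rule 4 does not apply)
  regiremfunsi → rehiremfunsi   [intervocalic lenition]
  giving Vubel rehiremfunsi.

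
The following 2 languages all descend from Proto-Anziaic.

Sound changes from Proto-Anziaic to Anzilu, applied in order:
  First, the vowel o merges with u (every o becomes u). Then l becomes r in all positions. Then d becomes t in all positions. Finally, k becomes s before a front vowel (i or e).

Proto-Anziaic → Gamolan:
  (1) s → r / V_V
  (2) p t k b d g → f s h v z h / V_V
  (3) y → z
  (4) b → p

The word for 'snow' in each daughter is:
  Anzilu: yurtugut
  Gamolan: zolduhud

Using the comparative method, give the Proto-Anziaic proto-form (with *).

*yoldugud

Position 6: Anzilu has g, Gamolan has h. Anzilu preserves g here (none of its changes turn any other segment into g), so the proto-segment is *g.
Position 1: Anzilu has y, Gamolan has z. Anzilu preserves y here (none of its changes turn any other segment into y), so the proto-segment is *y.
This points to *yoldugud. Verify forward in each daughter:
Anzilu: *yoldugud
  yoldugud → yuldugud   [vowel merger]
  yuldugud → yurdugud   [unconditioned shift]
  yurdugud → yurtugut   [unconditioned shift]
  yurtugut (rule 4 does not apply)
  giving Anzilu yurtugut.
Gamolan: *yoldugud > yolduhud > zolduhud  (by intervocalic lenition, unconditioned shift)
*yoldugud is the unique common source.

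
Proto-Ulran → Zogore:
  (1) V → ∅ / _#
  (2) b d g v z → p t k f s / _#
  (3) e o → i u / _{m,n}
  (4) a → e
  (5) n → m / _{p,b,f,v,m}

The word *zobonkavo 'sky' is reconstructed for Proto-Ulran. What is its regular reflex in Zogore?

Zogore: start from *zobonkavo.
  rule 1 (apocope): zobonkavo → zobonkav
  rule 2 (final devoicing): zobonkav → zobonkaf
  rule 3 (pre-nasal raising): zobonkaf → zobunkaf
  rule 4 (vowel merger): zobunkaf → zobunkef
  rule 5: no change — zobunkef
  ⇒ Zogore zobunkef

zobunkef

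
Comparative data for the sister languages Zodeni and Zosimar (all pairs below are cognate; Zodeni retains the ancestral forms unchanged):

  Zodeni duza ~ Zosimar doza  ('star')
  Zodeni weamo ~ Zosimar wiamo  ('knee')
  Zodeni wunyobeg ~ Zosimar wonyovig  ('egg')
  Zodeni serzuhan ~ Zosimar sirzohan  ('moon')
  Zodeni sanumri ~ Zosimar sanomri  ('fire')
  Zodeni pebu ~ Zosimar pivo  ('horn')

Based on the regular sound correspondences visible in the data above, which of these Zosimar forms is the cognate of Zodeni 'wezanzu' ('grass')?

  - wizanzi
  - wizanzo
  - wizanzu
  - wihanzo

wizanzo

wunyobeg ~ wonyovig — Zodeni e corresponds to Zosimar i after a consonant, before a consonant other than r, m, n, p, b, f, v.
pebu ~ pivo — Zodeni u corresponds to Zosimar o word-finally.
Applying these to Zodeni 'wezanzu':
  wezanzu → wizanzu   (e→i after a consonant, before a consonant other than r, m, n, p, b, f, v)
  wizanzu → wizanzo   (u→o word-finally)
So the Zosimar cognate is 'wizanzo'.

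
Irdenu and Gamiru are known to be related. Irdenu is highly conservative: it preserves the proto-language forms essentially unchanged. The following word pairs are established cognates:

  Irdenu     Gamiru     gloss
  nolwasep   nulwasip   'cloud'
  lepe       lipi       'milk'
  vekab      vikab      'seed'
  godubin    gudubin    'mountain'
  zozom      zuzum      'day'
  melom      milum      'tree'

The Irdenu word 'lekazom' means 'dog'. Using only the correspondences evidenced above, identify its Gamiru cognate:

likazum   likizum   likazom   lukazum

likazum

vekab ~ vikab, melom ~ milum — Irdenu e corresponds to Gamiru i after a consonant, before a consonant other than r, m, n, p, b, f, v.
zozom ~ zuzum, melom ~ milum — Irdenu o corresponds to Gamiru u after a consonant, before a nasal.
Applying these to Irdenu 'lekazom':
  lekazom → likazom   (e→i after a consonant, before a consonant other than r, m, n, p, b, f, v)
  likazom → likazum   (o→u after a consonant, before a nasal)
So the Gamiru cognate is 'likazum'.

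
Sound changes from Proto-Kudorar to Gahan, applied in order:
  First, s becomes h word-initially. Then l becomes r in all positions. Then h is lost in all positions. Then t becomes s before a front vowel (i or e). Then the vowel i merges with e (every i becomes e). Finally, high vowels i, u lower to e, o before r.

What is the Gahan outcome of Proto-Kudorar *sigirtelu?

Gahan: *sigirtelu > higirtelu > higirteru > igirteru > igirseru > egerseru  (by debuccalisation, unconditioned shift, h-loss, palatalisation, vowel merger)

egerseru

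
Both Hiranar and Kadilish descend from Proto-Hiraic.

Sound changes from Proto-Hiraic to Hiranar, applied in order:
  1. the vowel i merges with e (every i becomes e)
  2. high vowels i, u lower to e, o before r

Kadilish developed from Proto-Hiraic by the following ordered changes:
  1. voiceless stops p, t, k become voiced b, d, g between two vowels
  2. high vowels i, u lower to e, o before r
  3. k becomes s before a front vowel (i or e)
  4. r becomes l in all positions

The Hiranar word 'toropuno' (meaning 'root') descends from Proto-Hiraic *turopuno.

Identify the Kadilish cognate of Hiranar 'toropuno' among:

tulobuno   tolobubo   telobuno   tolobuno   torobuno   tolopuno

tolobuno

Kadilish: start from *turopuno.
  rule 1 (intervocalic voicing): turopuno → turobuno
  rule 2 (pre-rhotic lowering): turobuno → torobuno
  rule 3: no change — torobuno
  rule 4 (unconditioned shift): torobuno → tolobuno
  ⇒ Kadilish tolobuno
Only 'tolobuno' matches the regular Kadilish development of *turopuno.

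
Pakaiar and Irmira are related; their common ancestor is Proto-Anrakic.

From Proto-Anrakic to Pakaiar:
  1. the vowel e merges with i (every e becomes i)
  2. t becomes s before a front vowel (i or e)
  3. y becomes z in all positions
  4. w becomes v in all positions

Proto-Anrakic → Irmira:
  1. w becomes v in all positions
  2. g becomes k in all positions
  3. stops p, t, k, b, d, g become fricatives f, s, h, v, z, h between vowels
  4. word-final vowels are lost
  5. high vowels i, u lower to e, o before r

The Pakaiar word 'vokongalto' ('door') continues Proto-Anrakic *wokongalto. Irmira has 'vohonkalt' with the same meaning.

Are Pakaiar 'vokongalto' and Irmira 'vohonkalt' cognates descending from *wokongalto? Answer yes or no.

yes

Derive the expected Irmira reflex of *wokongalto:
Irmira: *wokongalto > vokongalto > vokonkalto > vohonkalto > vohonkalt  (by unconditioned shift, unconditioned shift, intervocalic lenition, apocope)
Irmira 'vohonkalt' matches the regular reflex exactly, so the pair is cognate.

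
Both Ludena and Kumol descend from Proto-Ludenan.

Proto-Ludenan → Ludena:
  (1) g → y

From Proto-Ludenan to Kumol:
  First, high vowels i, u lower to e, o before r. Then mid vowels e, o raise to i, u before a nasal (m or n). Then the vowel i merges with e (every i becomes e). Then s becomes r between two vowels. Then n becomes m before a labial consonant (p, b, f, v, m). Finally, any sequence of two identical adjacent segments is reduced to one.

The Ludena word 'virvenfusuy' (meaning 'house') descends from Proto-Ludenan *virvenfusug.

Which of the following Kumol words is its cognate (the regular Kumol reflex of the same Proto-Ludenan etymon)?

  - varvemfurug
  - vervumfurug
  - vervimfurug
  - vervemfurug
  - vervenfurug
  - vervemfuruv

vervemfurug

Kumol: *virvenfusug
  virvenfusug → vervenfusug   [pre-rhotic lowering]
  vervenfusug → vervinfusug   [pre-nasal raising]
  vervinfusug → vervenfusug   [vowel merger]
  vervenfusug → vervenfurug   [rhotacism]
  vervenfurug → vervemfurug   [nasal place assimilation]
  vervemfurug (rule 6 does not apply)
  giving Kumol vervemfurug.
Only 'vervemfurug' matches the regular Kumol development of *virvenfusug.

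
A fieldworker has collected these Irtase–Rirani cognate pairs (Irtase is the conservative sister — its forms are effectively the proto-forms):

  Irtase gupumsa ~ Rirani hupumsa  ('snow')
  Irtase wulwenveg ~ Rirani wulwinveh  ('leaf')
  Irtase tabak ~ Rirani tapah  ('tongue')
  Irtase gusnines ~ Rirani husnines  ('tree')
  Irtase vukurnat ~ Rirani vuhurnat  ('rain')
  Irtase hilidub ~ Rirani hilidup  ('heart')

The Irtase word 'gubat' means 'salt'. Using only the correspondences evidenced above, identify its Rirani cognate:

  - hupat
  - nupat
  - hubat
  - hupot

gupumsa ~ hupumsa, gusnines ~ husnines — Irtase g corresponds to Rirani h word-initially before a back vowel.
tabak ~ tapah — Irtase b corresponds to Rirani p between vowels (before a back vowel).
Applying these to Irtase 'gubat':
  gubat → hubat   (g→h word-initially before a back vowel)
  hubat → hupat   (b→p between vowels (before a back vowel))
So the Rirani cognate is 'hupat'.

hupat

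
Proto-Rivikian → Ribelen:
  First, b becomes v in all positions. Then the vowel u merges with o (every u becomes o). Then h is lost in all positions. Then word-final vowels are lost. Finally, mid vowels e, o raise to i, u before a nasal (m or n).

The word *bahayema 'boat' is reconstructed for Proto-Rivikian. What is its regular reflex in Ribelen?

vaayim

Ribelen: *bahayema
  bahayema → vahayema   [unconditioned shift]
  vahayema (rule 2 does not apply)
  vahayema → vaayema   [h-loss]
  vaayema → vaayem   [apocope]
  vaayem → vaayim   [pre-nasal raising]
  giving Ribelen vaayim.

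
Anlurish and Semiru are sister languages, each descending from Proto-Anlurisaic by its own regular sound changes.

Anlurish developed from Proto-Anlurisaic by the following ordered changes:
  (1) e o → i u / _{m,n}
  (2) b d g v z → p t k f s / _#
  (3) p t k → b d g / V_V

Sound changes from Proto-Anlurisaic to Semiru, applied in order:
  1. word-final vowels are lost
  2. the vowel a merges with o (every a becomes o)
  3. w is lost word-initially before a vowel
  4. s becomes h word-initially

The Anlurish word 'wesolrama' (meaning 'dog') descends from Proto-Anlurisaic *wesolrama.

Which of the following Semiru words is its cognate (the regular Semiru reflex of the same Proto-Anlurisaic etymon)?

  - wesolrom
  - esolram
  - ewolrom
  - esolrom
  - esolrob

Semiru: *wesolrama
  wesolrama → wesolram   [apocope]
  wesolram → wesolrom   [vowel merger]
  wesolrom → esolrom   [glide loss]
  esolrom (rule 4 does not apply)
  giving Semiru esolrom.

esolrom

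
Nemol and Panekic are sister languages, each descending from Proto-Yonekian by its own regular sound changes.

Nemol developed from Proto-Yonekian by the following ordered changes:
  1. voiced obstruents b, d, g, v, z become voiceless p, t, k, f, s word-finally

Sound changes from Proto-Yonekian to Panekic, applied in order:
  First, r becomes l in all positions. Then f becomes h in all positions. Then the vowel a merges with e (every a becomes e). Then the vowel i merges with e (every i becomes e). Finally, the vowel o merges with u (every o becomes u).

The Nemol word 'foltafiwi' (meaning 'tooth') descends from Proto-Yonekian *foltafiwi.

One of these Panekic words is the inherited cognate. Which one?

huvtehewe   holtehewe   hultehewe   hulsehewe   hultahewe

hultehewe

Panekic: start from *foltafiwi.
  rule 1: no change — foltafiwi
  rule 2 (unconditioned shift): foltafiwi → holtahiwi
  rule 3 (vowel merger): holtahiwi → holtehiwi
  rule 4 (vowel merger): holtehiwi → holtehewe
  rule 5 (vowel merger): holtehewe → hultehewe
  ⇒ Panekic hultehewe
Among the options, 'hultehewe' alone shows every Panekic change applied in order.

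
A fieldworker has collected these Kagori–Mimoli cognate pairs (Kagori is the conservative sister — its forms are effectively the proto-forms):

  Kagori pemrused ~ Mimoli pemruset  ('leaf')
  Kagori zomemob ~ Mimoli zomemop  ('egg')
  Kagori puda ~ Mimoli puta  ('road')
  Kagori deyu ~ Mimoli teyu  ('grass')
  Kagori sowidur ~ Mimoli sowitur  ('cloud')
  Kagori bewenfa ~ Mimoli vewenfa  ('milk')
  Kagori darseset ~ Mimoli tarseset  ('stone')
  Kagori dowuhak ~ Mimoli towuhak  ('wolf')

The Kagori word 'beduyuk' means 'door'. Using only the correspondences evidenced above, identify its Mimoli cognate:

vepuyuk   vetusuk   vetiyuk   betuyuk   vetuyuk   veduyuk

bewenfa ~ vewenfa — Kagori b corresponds to Mimoli v word-initially before a front vowel.
sowidur ~ sowitur — Kagori d corresponds to Mimoli t between vowels (before a back vowel).
Applying these to Kagori 'beduyuk':
  beduyuk → veduyuk   (b→v word-initially before a front vowel)
  veduyuk → vetuyuk   (d→t between vowels (before a back vowel))
So the Mimoli cognate is 'vetuyuk'.

vetuyuk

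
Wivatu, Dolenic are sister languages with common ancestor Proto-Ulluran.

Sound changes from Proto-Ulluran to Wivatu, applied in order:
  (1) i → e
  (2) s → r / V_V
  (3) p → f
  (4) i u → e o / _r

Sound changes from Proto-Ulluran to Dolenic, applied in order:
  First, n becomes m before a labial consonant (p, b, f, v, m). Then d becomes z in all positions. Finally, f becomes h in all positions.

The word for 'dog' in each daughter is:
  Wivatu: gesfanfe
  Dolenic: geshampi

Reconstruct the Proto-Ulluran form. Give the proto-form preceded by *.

Position 4: Wivatu has f, Dolenic has h. Taking the neighbouring segments as reconstructed: Wivatu f could go back to *p or *f; Dolenic h could go back to *f or *h — the one source consistent with every daughter is *f.
Position 6: Wivatu has n, Dolenic has m. Wivatu preserves n here (none of its changes turn any other segment into n), so the proto-segment is *n.
Position 7: Wivatu has f, Dolenic has p. Dolenic preserves p here (none of its changes turn any other segment into p), so the proto-segment is *p.
This points to *gesfanpi. Verify forward in each daughter:
Wivatu: *gesfanpi > gesfanpe > gesfanfe  (by vowel merger, unconditioned shift)
Dolenic: *gesfanpi
  gesfanpi → gesfampi   [nasal place assimilation]
  gesfampi (rule 2 does not apply)
  gesfampi → geshampi   [unconditioned shift]
  giving Dolenic geshampi.
No other proto-form is consistent with every reflex, so the reconstruction is *gesfanpi.

*gesfanpi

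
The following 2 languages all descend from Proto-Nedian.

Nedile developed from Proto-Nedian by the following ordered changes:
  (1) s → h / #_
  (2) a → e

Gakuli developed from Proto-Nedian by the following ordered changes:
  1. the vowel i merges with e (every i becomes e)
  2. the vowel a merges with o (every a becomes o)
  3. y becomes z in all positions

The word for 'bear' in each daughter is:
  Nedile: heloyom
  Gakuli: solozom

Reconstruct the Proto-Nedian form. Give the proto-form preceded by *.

*saloyom

Position 1: Nedile has h, Gakuli has s. Gakuli preserves s here (none of its changes turn any other segment into s), so the proto-segment is *s.
Position 5: Nedile has y, Gakuli has z. Nedile preserves y here (none of its changes turn any other segment into y), so the proto-segment is *y.
Verify the candidate proto-form against each daughter:
Nedile: *saloyom > haloyom > heloyom  (by debuccalisation, vowel merger)
Gakuli: start from *saloyom.
  rule 1: no change — saloyom
  rule 2 (vowel merger): saloyom → soloyom
  rule 3 (unconditioned shift): soloyom → solozom
  ⇒ Gakuli solozom
Only *saloyom yields all of Nedile heloyom, Gakuli solozom.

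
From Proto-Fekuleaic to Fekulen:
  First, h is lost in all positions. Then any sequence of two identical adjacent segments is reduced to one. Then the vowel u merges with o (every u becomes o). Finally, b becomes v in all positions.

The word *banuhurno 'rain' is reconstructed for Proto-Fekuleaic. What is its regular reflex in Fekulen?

Fekulen: start from *banuhurno.
  rule 1 (h-loss): banuhurno → banuurno
  rule 2 (degemination): banuurno → banurno
  rule 3 (vowel merger): banurno → banorno
  rule 4 (unconditioned shift): banorno → vanorno
  ⇒ Fekulen vanorno

vanorno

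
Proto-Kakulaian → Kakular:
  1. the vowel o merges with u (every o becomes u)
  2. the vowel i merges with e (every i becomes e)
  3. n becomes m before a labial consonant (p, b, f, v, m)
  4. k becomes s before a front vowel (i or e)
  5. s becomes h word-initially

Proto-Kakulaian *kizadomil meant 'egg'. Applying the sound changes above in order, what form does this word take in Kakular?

Kakular: *kizadomil
  kizadomil → kizadumil   [vowel merger]
  kizadumil → kezadumel   [vowel merger]
  kezadumel (rule 3 does not apply)
  kezadumel → sezadumel   [palatalisation]
  sezadumel → hezadumel   [debuccalisation]
  giving Kakular hezadumel.

hezadumel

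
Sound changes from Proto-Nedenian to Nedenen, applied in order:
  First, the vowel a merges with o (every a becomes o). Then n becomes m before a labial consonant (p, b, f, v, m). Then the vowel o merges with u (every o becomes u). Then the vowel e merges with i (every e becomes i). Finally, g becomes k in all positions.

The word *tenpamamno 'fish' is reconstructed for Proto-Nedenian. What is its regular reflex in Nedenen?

timpumumnu

Nedenen: *tenpamamno > tenpomomno > tempomomno > tempumumnu > timpumumnu  (by vowel merger, nasal place assimilation, vowel merger, vowel merger)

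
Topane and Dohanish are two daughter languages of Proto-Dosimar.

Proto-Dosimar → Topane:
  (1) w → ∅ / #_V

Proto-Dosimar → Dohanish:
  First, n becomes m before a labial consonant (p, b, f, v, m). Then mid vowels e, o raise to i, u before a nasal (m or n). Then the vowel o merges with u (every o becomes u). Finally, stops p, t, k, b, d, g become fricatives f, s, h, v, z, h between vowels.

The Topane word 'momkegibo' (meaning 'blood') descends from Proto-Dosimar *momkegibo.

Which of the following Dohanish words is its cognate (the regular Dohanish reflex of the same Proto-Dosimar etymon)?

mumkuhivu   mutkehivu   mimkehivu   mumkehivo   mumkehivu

Dohanish: *momkegibo
  momkegibo (rule 1 does not apply)
  momkegibo → mumkegibo   [pre-nasal raising]
  mumkegibo → mumkegibu   [vowel merger]
  mumkegibu → mumkehivu   [intervocalic lenition]
  giving Dohanish mumkehivu.

mumkehivu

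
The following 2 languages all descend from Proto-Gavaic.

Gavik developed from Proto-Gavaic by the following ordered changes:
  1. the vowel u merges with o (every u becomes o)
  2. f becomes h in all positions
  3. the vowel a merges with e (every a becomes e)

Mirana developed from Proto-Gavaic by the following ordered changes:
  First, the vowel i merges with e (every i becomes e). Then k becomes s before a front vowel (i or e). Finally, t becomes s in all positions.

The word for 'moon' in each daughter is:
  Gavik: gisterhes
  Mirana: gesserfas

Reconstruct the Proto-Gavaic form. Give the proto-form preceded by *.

Position 7: Gavik has h, Mirana has f. Mirana preserves f here (none of its changes turn any other segment into f), so the proto-segment is *f.
Position 2: Gavik has i, Mirana has e. Gavik preserves i here (none of its changes turn any other segment into i), so the proto-segment is *i.
Verify the candidate proto-form against each daughter:
Gavik: *gisterfas > gisterhas > gisterhes  (by unconditioned shift, vowel merger)
Mirana: *gisterfas > gesterfas > gesserfas  (by vowel merger, unconditioned shift)
*gisterfas is the unique common source.

*gisterfas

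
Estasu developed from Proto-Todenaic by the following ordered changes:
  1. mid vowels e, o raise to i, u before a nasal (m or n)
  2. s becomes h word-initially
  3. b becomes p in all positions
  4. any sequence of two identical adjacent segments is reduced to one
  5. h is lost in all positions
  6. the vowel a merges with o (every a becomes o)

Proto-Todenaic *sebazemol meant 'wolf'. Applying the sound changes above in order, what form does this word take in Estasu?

Estasu: *sebazemol > sebazimol > hebazimol > hepazimol > epazimol > epozimol  (by pre-nasal raising, debuccalisation, unconditioned shift, h-loss, vowel merger)

epozimol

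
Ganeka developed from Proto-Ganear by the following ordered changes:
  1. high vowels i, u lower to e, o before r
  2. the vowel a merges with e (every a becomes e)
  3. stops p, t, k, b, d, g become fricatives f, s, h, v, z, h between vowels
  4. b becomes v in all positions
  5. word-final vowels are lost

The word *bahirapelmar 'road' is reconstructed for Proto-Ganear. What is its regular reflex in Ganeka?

veherefelmer

Ganeka: start from *bahirapelmar.
  rule 1 (pre-rhotic lowering): bahirapelmar → baherapelmar
  rule 2 (vowel merger): baherapelmar → beherepelmer
  rule 3 (intervocalic lenition): beherepelmer → beherefelmer
  rule 4 (unconditioned shift): beherefelmer → veherefelmer
  rule 5: no change — veherefelmer
  ⇒ Ganeka veherefelmer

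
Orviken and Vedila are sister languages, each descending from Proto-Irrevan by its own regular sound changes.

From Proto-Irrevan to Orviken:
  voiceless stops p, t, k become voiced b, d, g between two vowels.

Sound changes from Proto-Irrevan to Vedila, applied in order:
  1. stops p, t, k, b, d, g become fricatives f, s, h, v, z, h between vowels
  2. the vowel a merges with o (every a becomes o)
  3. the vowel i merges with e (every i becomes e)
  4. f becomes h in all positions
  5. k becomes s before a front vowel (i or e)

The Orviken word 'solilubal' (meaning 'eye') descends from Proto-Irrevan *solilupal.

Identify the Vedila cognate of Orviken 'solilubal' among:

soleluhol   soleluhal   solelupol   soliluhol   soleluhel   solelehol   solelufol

soleluhol

Vedila: *solilupal > solilufal > solilufol > solelufol > soleluhol  (by intervocalic lenition, vowel merger, vowel merger, unconditioned shift)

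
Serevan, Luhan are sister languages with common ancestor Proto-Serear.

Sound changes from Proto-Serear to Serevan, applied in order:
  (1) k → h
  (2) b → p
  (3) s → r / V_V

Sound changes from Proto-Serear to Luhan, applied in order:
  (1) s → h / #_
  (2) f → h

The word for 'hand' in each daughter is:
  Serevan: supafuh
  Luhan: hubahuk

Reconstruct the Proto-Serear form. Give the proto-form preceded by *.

Position 5: Serevan has f, Luhan has h. Serevan preserves f here (none of its changes turn any other segment into f), so the proto-segment is *f.
Position 3: Serevan has p, Luhan has b. Luhan preserves b here (none of its changes turn any other segment into b), so the proto-segment is *b.
Verify the candidate proto-form against each daughter:
Serevan: start from *subafuk.
  rule 1 (unconditioned shift): subafuk → subafuh
  rule 2 (unconditioned shift): subafuh → supafuh
  rule 3: no change — supafuh
  ⇒ Serevan supafuh
Luhan: start from *subafuk.
  rule 1 (debuccalisation): subafuk → hubafuk
  rule 2 (unconditioned shift): hubafuk → hubahuk
  ⇒ Luhan hubahuk
Only *subafuk yields all of Serevan supafuh, Luhan hubahuk.

*subafuk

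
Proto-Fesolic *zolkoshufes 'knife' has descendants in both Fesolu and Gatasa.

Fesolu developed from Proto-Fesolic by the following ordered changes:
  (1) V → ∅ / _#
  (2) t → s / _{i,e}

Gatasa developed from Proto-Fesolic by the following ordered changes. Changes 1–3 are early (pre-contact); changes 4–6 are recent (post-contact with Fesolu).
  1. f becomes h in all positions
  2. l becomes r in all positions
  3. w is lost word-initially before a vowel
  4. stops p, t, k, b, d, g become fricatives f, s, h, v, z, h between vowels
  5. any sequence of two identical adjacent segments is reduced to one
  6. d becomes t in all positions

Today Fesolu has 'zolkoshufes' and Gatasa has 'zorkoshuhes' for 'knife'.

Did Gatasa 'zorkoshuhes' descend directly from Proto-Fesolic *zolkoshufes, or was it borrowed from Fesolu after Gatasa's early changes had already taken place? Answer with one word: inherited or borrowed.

inherited

If inherited, *zolkoshufes would pass through all of Gatasa's changes:
Gatasa: *zolkoshufes > zolkoshuhes > zorkoshuhes  (by unconditioned shift, unconditioned shift)
If borrowed from Fesolu 'zolkoshufes' after the early changes, it would undergo only the recent ones:
  rule 4 (intervocalic lenition): no change (zolkoshufes)
  rule 5 (degemination): no change (zolkoshufes)
  rule 6 (unconditioned shift): no change (zolkoshufes)
  ⇒ as a loan: zolkoshufes
Gatasa 'zorkoshuhes' matches the inherited outcome exactly, so it is an inherited cognate, not a loan.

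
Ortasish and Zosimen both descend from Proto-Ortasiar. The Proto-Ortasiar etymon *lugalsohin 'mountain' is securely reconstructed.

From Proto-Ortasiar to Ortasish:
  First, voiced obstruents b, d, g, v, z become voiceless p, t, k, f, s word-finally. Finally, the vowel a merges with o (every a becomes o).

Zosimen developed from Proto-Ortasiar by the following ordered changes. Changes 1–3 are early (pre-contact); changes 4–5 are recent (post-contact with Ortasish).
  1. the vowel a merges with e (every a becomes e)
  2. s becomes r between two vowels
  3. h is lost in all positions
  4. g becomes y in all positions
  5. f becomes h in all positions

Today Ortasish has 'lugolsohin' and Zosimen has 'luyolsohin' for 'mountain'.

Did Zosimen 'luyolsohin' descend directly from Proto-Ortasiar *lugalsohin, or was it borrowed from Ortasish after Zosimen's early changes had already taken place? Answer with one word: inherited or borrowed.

If inherited, *lugalsohin would pass through all of Zosimen's changes:
Zosimen: *lugalsohin
  lugalsohin → lugelsohin   [vowel merger]
  lugelsohin (rule 2 does not apply)
  lugelsohin → lugelsoin   [h-loss]
  lugelsoin → luyelsoin   [unconditioned shift]
  luyelsoin (rule 5 does not apply)
  giving Zosimen luyelsoin.
If borrowed from Ortasish 'lugolsohin' after the early changes, it would undergo only the recent ones:
  rule 4 (unconditioned shift): lugolsohin → luyolsohin
  rule 5 (unconditioned shift): no change (luyolsohin)
  ⇒ as a loan: luyolsohin
Zosimen 'luyolsohin' matches the loan outcome 'luyolsohin', not the inherited 'luyelsoin' — it skipped the early Zosimen changes, so it was borrowed from Ortasish.

borrowed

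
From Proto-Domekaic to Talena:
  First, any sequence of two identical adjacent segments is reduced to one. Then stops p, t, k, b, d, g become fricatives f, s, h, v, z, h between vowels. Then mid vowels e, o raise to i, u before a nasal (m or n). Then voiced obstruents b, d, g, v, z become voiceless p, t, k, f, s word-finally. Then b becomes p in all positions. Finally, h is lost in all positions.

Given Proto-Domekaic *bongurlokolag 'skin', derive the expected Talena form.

Talena: *bongurlokolag
  bongurlokolag (rule 1 does not apply)
  bongurlokolag → bongurloholag   [intervocalic lenition]
  bongurloholag → bungurloholag   [pre-nasal raising]
  bungurloholag → bungurloholak   [final devoicing]
  bungurloholak → pungurloholak   [unconditioned shift]
  pungurloholak → pungurloolak   [h-loss]
  giving Talena pungurloolak.

pungurloolak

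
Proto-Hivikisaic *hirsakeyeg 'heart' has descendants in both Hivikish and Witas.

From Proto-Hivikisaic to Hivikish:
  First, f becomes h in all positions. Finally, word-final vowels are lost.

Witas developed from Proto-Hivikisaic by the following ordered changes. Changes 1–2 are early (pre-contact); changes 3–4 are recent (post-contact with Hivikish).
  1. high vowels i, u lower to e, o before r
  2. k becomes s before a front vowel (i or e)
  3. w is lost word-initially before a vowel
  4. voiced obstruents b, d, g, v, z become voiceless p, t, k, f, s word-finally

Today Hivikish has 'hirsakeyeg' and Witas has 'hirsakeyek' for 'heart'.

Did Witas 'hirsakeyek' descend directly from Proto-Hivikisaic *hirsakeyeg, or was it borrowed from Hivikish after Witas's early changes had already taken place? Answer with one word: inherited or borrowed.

borrowed

If inherited, *hirsakeyeg would pass through all of Witas's changes:
Witas: *hirsakeyeg
  hirsakeyeg → hersakeyeg   [pre-rhotic lowering]
  hersakeyeg → hersaseyeg   [palatalisation]
  hersaseyeg (rule 3 does not apply)
  hersaseyeg → hersaseyek   [final devoicing]
  giving Witas hersaseyek.
If borrowed from Hivikish 'hirsakeyeg' after the early changes, it would undergo only the recent ones:
  rule 3 (glide loss): no change (hirsakeyeg)
  rule 4 (final devoicing): hirsakeyeg → hirsakeyek
  ⇒ as a loan: hirsakeyek
Witas 'hirsakeyek' matches the loan outcome 'hirsakeyek', not the inherited 'hersaseyek' — it skipped the early Witas changes, so it was borrowed from Hivikish.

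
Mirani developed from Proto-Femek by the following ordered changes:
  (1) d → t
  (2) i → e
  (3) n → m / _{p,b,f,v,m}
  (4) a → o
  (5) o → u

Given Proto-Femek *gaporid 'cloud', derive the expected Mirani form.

Mirani: start from *gaporid.
  rule 1 (unconditioned shift): gaporid → gaporit
  rule 2 (vowel merger): gaporit → gaporet
  rule 3: no change — gaporet
  rule 4 (vowel merger): gaporet → goporet
  rule 5 (vowel merger): goporet → gupuret
  ⇒ Mirani gupuret

gupuret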